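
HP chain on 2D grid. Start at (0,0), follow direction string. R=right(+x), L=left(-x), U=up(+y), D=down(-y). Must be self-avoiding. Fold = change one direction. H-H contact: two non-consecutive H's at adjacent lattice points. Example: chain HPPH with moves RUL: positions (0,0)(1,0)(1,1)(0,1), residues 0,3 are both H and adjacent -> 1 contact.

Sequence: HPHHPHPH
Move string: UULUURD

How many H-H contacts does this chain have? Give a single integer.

Positions: [(0, 0), (0, 1), (0, 2), (-1, 2), (-1, 3), (-1, 4), (0, 4), (0, 3)]
H-H contact: residue 2 @(0,2) - residue 7 @(0, 3)

Answer: 1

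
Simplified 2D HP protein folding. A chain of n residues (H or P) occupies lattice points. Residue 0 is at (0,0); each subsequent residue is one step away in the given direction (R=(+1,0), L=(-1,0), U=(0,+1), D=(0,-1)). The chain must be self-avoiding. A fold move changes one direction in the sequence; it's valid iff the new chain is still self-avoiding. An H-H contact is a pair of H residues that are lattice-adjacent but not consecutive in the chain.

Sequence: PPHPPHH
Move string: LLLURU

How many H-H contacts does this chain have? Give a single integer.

Answer: 1

Derivation:
Positions: [(0, 0), (-1, 0), (-2, 0), (-3, 0), (-3, 1), (-2, 1), (-2, 2)]
H-H contact: residue 2 @(-2,0) - residue 5 @(-2, 1)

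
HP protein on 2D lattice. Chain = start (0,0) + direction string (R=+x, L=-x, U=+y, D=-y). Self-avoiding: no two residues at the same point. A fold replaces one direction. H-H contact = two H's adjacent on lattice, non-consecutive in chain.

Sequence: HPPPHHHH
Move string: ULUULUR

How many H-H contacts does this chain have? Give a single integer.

Answer: 1

Derivation:
Positions: [(0, 0), (0, 1), (-1, 1), (-1, 2), (-1, 3), (-2, 3), (-2, 4), (-1, 4)]
H-H contact: residue 4 @(-1,3) - residue 7 @(-1, 4)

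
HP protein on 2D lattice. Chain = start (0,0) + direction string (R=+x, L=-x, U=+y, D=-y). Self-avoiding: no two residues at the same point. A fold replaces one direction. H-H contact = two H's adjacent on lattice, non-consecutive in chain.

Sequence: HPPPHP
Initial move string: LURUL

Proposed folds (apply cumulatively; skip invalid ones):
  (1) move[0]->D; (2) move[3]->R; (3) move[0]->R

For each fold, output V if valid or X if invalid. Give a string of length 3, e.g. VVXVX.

Answer: XXV

Derivation:
Initial: LURUL -> [(0, 0), (-1, 0), (-1, 1), (0, 1), (0, 2), (-1, 2)]
Fold 1: move[0]->D => DURUL INVALID (collision), skipped
Fold 2: move[3]->R => LURRL INVALID (collision), skipped
Fold 3: move[0]->R => RURUL VALID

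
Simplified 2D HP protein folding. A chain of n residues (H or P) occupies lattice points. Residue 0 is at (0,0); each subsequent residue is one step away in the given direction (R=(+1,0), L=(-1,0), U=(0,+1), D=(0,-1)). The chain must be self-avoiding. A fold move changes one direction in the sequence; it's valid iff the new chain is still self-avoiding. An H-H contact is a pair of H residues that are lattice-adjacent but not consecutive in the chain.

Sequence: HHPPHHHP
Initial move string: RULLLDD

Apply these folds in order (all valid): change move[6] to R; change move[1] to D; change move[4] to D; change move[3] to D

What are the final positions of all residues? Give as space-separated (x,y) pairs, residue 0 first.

Initial moves: RULLLDD
Fold: move[6]->R => RULLLDR (positions: [(0, 0), (1, 0), (1, 1), (0, 1), (-1, 1), (-2, 1), (-2, 0), (-1, 0)])
Fold: move[1]->D => RDLLLDR (positions: [(0, 0), (1, 0), (1, -1), (0, -1), (-1, -1), (-2, -1), (-2, -2), (-1, -2)])
Fold: move[4]->D => RDLLDDR (positions: [(0, 0), (1, 0), (1, -1), (0, -1), (-1, -1), (-1, -2), (-1, -3), (0, -3)])
Fold: move[3]->D => RDLDDDR (positions: [(0, 0), (1, 0), (1, -1), (0, -1), (0, -2), (0, -3), (0, -4), (1, -4)])

Answer: (0,0) (1,0) (1,-1) (0,-1) (0,-2) (0,-3) (0,-4) (1,-4)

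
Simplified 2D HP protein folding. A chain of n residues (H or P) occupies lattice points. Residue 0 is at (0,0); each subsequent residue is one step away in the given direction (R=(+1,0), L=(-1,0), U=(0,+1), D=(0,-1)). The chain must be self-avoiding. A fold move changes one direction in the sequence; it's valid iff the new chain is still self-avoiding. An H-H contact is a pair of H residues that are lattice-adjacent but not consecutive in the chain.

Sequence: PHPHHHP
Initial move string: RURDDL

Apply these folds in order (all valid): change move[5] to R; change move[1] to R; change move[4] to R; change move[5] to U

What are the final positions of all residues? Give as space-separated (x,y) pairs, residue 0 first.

Answer: (0,0) (1,0) (2,0) (3,0) (3,-1) (4,-1) (4,0)

Derivation:
Initial moves: RURDDL
Fold: move[5]->R => RURDDR (positions: [(0, 0), (1, 0), (1, 1), (2, 1), (2, 0), (2, -1), (3, -1)])
Fold: move[1]->R => RRRDDR (positions: [(0, 0), (1, 0), (2, 0), (3, 0), (3, -1), (3, -2), (4, -2)])
Fold: move[4]->R => RRRDRR (positions: [(0, 0), (1, 0), (2, 0), (3, 0), (3, -1), (4, -1), (5, -1)])
Fold: move[5]->U => RRRDRU (positions: [(0, 0), (1, 0), (2, 0), (3, 0), (3, -1), (4, -1), (4, 0)])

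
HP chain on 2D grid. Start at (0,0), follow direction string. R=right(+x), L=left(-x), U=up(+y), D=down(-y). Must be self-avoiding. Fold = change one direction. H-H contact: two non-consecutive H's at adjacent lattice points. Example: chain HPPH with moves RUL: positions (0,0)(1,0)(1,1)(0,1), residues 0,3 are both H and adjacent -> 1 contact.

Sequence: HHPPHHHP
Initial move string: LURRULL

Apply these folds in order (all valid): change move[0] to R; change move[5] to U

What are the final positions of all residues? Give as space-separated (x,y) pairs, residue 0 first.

Initial moves: LURRULL
Fold: move[0]->R => RURRULL (positions: [(0, 0), (1, 0), (1, 1), (2, 1), (3, 1), (3, 2), (2, 2), (1, 2)])
Fold: move[5]->U => RURRUUL (positions: [(0, 0), (1, 0), (1, 1), (2, 1), (3, 1), (3, 2), (3, 3), (2, 3)])

Answer: (0,0) (1,0) (1,1) (2,1) (3,1) (3,2) (3,3) (2,3)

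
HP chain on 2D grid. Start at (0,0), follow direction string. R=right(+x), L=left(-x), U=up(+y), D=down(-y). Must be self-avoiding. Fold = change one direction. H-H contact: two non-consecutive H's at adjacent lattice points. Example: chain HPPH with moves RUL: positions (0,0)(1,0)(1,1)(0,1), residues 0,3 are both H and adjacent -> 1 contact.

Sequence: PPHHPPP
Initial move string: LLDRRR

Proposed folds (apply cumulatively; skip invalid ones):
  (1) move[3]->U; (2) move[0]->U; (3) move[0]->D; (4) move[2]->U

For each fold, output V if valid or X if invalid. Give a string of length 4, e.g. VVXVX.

Answer: XXVX

Derivation:
Initial: LLDRRR -> [(0, 0), (-1, 0), (-2, 0), (-2, -1), (-1, -1), (0, -1), (1, -1)]
Fold 1: move[3]->U => LLDURR INVALID (collision), skipped
Fold 2: move[0]->U => ULDRRR INVALID (collision), skipped
Fold 3: move[0]->D => DLDRRR VALID
Fold 4: move[2]->U => DLURRR INVALID (collision), skipped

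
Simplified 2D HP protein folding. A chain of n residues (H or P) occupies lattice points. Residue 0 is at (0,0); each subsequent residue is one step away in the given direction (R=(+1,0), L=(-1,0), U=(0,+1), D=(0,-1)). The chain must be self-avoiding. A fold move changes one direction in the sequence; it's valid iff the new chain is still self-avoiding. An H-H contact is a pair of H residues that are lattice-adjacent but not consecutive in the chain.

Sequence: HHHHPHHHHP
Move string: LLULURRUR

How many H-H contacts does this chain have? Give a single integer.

Answer: 1

Derivation:
Positions: [(0, 0), (-1, 0), (-2, 0), (-2, 1), (-3, 1), (-3, 2), (-2, 2), (-1, 2), (-1, 3), (0, 3)]
H-H contact: residue 3 @(-2,1) - residue 6 @(-2, 2)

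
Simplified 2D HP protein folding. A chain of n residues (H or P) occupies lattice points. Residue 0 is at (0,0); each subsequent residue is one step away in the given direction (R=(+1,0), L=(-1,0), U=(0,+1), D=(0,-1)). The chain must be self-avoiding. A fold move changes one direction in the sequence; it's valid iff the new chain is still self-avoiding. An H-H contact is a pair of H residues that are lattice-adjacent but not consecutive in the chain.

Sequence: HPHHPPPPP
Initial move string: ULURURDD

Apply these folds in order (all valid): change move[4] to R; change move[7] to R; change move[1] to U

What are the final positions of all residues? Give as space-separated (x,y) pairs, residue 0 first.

Answer: (0,0) (0,1) (0,2) (0,3) (1,3) (2,3) (3,3) (3,2) (4,2)

Derivation:
Initial moves: ULURURDD
Fold: move[4]->R => ULURRRDD (positions: [(0, 0), (0, 1), (-1, 1), (-1, 2), (0, 2), (1, 2), (2, 2), (2, 1), (2, 0)])
Fold: move[7]->R => ULURRRDR (positions: [(0, 0), (0, 1), (-1, 1), (-1, 2), (0, 2), (1, 2), (2, 2), (2, 1), (3, 1)])
Fold: move[1]->U => UUURRRDR (positions: [(0, 0), (0, 1), (0, 2), (0, 3), (1, 3), (2, 3), (3, 3), (3, 2), (4, 2)])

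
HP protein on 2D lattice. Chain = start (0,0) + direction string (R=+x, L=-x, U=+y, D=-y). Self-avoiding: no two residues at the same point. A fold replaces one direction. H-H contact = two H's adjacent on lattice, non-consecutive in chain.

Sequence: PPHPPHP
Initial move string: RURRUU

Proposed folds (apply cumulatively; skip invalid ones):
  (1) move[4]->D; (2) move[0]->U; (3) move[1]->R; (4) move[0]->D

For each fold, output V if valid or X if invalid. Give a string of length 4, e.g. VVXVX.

Initial: RURRUU -> [(0, 0), (1, 0), (1, 1), (2, 1), (3, 1), (3, 2), (3, 3)]
Fold 1: move[4]->D => RURRDU INVALID (collision), skipped
Fold 2: move[0]->U => UURRUU VALID
Fold 3: move[1]->R => URRRUU VALID
Fold 4: move[0]->D => DRRRUU VALID

Answer: XVVV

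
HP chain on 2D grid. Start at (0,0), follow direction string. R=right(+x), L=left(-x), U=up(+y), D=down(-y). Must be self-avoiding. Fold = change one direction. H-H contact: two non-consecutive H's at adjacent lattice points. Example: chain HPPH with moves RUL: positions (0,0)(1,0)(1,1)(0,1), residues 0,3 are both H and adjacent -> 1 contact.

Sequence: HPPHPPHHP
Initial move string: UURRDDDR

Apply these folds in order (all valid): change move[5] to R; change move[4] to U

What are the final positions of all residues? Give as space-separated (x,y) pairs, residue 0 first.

Initial moves: UURRDDDR
Fold: move[5]->R => UURRDRDR (positions: [(0, 0), (0, 1), (0, 2), (1, 2), (2, 2), (2, 1), (3, 1), (3, 0), (4, 0)])
Fold: move[4]->U => UURRURDR (positions: [(0, 0), (0, 1), (0, 2), (1, 2), (2, 2), (2, 3), (3, 3), (3, 2), (4, 2)])

Answer: (0,0) (0,1) (0,2) (1,2) (2,2) (2,3) (3,3) (3,2) (4,2)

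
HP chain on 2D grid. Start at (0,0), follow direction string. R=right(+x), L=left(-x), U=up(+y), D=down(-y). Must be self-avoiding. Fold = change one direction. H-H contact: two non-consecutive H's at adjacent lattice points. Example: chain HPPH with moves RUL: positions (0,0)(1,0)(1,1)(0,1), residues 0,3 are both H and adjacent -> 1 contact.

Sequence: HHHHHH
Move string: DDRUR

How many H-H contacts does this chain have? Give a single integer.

Answer: 1

Derivation:
Positions: [(0, 0), (0, -1), (0, -2), (1, -2), (1, -1), (2, -1)]
H-H contact: residue 1 @(0,-1) - residue 4 @(1, -1)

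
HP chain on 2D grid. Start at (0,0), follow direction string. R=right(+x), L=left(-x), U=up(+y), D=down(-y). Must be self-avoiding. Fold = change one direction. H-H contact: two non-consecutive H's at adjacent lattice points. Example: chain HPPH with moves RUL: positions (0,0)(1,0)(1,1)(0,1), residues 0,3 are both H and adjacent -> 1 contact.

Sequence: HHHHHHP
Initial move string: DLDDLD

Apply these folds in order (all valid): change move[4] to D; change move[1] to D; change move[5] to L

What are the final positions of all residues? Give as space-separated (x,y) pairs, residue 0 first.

Initial moves: DLDDLD
Fold: move[4]->D => DLDDDD (positions: [(0, 0), (0, -1), (-1, -1), (-1, -2), (-1, -3), (-1, -4), (-1, -5)])
Fold: move[1]->D => DDDDDD (positions: [(0, 0), (0, -1), (0, -2), (0, -3), (0, -4), (0, -5), (0, -6)])
Fold: move[5]->L => DDDDDL (positions: [(0, 0), (0, -1), (0, -2), (0, -3), (0, -4), (0, -5), (-1, -5)])

Answer: (0,0) (0,-1) (0,-2) (0,-3) (0,-4) (0,-5) (-1,-5)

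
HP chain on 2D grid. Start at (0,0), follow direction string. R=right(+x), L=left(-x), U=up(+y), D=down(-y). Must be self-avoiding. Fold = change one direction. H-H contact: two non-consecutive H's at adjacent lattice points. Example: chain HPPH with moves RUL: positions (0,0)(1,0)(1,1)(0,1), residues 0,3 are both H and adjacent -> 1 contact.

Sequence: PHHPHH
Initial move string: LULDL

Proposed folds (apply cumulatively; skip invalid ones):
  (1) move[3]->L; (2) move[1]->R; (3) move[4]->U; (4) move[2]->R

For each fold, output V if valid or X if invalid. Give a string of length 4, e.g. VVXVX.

Initial: LULDL -> [(0, 0), (-1, 0), (-1, 1), (-2, 1), (-2, 0), (-3, 0)]
Fold 1: move[3]->L => LULLL VALID
Fold 2: move[1]->R => LRLLL INVALID (collision), skipped
Fold 3: move[4]->U => LULLU VALID
Fold 4: move[2]->R => LURLU INVALID (collision), skipped

Answer: VXVX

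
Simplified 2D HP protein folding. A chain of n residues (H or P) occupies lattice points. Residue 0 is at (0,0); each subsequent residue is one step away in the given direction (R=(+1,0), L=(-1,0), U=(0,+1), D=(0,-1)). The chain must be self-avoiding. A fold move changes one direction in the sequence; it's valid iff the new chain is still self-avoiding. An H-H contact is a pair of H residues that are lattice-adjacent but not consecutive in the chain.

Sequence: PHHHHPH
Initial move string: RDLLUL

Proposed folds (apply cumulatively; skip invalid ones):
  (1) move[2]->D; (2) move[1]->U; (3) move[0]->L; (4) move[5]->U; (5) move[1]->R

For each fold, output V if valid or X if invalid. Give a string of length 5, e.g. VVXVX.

Answer: VXVVX

Derivation:
Initial: RDLLUL -> [(0, 0), (1, 0), (1, -1), (0, -1), (-1, -1), (-1, 0), (-2, 0)]
Fold 1: move[2]->D => RDDLUL VALID
Fold 2: move[1]->U => RUDLUL INVALID (collision), skipped
Fold 3: move[0]->L => LDDLUL VALID
Fold 4: move[5]->U => LDDLUU VALID
Fold 5: move[1]->R => LRDLUU INVALID (collision), skipped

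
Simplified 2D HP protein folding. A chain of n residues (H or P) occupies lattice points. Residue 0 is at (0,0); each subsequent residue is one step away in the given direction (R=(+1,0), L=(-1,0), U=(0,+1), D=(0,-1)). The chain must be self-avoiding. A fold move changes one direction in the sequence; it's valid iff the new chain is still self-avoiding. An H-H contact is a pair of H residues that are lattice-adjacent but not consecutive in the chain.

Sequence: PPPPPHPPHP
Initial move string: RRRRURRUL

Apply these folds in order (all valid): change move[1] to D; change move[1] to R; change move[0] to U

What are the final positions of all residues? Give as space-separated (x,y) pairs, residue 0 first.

Initial moves: RRRRURRUL
Fold: move[1]->D => RDRRURRUL (positions: [(0, 0), (1, 0), (1, -1), (2, -1), (3, -1), (3, 0), (4, 0), (5, 0), (5, 1), (4, 1)])
Fold: move[1]->R => RRRRURRUL (positions: [(0, 0), (1, 0), (2, 0), (3, 0), (4, 0), (4, 1), (5, 1), (6, 1), (6, 2), (5, 2)])
Fold: move[0]->U => URRRURRUL (positions: [(0, 0), (0, 1), (1, 1), (2, 1), (3, 1), (3, 2), (4, 2), (5, 2), (5, 3), (4, 3)])

Answer: (0,0) (0,1) (1,1) (2,1) (3,1) (3,2) (4,2) (5,2) (5,3) (4,3)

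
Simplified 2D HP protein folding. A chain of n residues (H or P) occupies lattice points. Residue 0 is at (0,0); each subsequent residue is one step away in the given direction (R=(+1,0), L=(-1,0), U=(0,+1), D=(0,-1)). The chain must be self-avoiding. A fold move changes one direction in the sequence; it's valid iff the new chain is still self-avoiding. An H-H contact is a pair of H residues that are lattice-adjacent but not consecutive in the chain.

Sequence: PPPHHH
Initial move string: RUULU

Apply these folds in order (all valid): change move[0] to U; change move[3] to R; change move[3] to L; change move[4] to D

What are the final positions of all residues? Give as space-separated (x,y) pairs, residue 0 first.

Answer: (0,0) (0,1) (0,2) (0,3) (-1,3) (-1,2)

Derivation:
Initial moves: RUULU
Fold: move[0]->U => UUULU (positions: [(0, 0), (0, 1), (0, 2), (0, 3), (-1, 3), (-1, 4)])
Fold: move[3]->R => UUURU (positions: [(0, 0), (0, 1), (0, 2), (0, 3), (1, 3), (1, 4)])
Fold: move[3]->L => UUULU (positions: [(0, 0), (0, 1), (0, 2), (0, 3), (-1, 3), (-1, 4)])
Fold: move[4]->D => UUULD (positions: [(0, 0), (0, 1), (0, 2), (0, 3), (-1, 3), (-1, 2)])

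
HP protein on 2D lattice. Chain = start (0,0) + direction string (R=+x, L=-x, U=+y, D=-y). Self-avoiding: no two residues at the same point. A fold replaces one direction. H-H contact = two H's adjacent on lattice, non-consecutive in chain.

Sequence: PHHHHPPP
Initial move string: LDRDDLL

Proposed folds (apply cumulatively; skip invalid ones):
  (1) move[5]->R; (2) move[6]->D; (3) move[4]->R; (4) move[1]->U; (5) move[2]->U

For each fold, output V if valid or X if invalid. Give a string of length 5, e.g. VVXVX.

Answer: XVXXX

Derivation:
Initial: LDRDDLL -> [(0, 0), (-1, 0), (-1, -1), (0, -1), (0, -2), (0, -3), (-1, -3), (-2, -3)]
Fold 1: move[5]->R => LDRDDRL INVALID (collision), skipped
Fold 2: move[6]->D => LDRDDLD VALID
Fold 3: move[4]->R => LDRDRLD INVALID (collision), skipped
Fold 4: move[1]->U => LURDDLD INVALID (collision), skipped
Fold 5: move[2]->U => LDUDDLD INVALID (collision), skipped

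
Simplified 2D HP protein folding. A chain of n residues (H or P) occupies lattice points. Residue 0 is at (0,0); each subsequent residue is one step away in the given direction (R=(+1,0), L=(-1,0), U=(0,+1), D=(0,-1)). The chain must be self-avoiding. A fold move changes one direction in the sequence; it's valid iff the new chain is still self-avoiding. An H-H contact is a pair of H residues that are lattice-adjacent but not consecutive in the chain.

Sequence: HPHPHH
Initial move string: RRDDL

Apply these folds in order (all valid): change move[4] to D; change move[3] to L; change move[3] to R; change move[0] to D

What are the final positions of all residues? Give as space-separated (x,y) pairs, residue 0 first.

Initial moves: RRDDL
Fold: move[4]->D => RRDDD (positions: [(0, 0), (1, 0), (2, 0), (2, -1), (2, -2), (2, -3)])
Fold: move[3]->L => RRDLD (positions: [(0, 0), (1, 0), (2, 0), (2, -1), (1, -1), (1, -2)])
Fold: move[3]->R => RRDRD (positions: [(0, 0), (1, 0), (2, 0), (2, -1), (3, -1), (3, -2)])
Fold: move[0]->D => DRDRD (positions: [(0, 0), (0, -1), (1, -1), (1, -2), (2, -2), (2, -3)])

Answer: (0,0) (0,-1) (1,-1) (1,-2) (2,-2) (2,-3)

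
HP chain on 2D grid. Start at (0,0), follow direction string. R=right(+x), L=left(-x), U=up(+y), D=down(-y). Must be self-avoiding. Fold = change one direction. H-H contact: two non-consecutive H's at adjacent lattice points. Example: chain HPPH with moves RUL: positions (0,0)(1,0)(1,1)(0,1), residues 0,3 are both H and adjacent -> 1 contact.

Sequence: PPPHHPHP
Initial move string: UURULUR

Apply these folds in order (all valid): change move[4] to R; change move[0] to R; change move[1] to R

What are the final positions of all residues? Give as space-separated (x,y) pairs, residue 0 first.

Initial moves: UURULUR
Fold: move[4]->R => UURURUR (positions: [(0, 0), (0, 1), (0, 2), (1, 2), (1, 3), (2, 3), (2, 4), (3, 4)])
Fold: move[0]->R => RURURUR (positions: [(0, 0), (1, 0), (1, 1), (2, 1), (2, 2), (3, 2), (3, 3), (4, 3)])
Fold: move[1]->R => RRRURUR (positions: [(0, 0), (1, 0), (2, 0), (3, 0), (3, 1), (4, 1), (4, 2), (5, 2)])

Answer: (0,0) (1,0) (2,0) (3,0) (3,1) (4,1) (4,2) (5,2)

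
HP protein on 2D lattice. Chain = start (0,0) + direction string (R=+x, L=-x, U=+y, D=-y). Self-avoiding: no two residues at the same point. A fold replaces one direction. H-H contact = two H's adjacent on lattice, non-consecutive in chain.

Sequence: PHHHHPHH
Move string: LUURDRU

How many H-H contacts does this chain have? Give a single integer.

Positions: [(0, 0), (-1, 0), (-1, 1), (-1, 2), (0, 2), (0, 1), (1, 1), (1, 2)]
H-H contact: residue 4 @(0,2) - residue 7 @(1, 2)

Answer: 1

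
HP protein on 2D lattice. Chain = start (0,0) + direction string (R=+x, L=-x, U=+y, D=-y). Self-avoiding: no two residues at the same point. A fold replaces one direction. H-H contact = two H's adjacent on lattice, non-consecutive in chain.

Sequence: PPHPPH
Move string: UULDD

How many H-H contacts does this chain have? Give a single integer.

Positions: [(0, 0), (0, 1), (0, 2), (-1, 2), (-1, 1), (-1, 0)]
No H-H contacts found.

Answer: 0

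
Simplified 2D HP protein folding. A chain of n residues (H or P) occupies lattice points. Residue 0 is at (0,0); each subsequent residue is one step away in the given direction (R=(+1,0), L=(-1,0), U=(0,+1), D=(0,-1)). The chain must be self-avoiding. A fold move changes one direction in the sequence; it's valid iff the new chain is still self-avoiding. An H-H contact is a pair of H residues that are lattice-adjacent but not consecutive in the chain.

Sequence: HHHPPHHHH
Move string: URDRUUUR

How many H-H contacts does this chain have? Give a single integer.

Answer: 1

Derivation:
Positions: [(0, 0), (0, 1), (1, 1), (1, 0), (2, 0), (2, 1), (2, 2), (2, 3), (3, 3)]
H-H contact: residue 2 @(1,1) - residue 5 @(2, 1)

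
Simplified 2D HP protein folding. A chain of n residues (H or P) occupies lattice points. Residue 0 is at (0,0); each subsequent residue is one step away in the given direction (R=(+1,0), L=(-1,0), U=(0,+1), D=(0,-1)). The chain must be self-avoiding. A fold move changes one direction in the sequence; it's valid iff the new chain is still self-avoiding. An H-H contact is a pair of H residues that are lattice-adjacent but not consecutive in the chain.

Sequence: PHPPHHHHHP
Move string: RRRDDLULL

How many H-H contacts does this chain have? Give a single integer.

Positions: [(0, 0), (1, 0), (2, 0), (3, 0), (3, -1), (3, -2), (2, -2), (2, -1), (1, -1), (0, -1)]
H-H contact: residue 1 @(1,0) - residue 8 @(1, -1)
H-H contact: residue 4 @(3,-1) - residue 7 @(2, -1)

Answer: 2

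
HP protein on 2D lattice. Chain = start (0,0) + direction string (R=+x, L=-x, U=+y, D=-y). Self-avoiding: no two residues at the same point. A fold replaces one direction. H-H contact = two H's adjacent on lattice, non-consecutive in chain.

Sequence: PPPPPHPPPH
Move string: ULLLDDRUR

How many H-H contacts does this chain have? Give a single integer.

Answer: 0

Derivation:
Positions: [(0, 0), (0, 1), (-1, 1), (-2, 1), (-3, 1), (-3, 0), (-3, -1), (-2, -1), (-2, 0), (-1, 0)]
No H-H contacts found.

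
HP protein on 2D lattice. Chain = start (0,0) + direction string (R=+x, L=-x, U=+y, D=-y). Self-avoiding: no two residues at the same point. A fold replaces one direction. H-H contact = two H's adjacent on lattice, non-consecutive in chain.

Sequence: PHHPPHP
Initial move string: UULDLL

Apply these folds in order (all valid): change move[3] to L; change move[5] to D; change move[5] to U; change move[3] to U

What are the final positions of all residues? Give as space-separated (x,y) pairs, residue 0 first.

Answer: (0,0) (0,1) (0,2) (-1,2) (-1,3) (-2,3) (-2,4)

Derivation:
Initial moves: UULDLL
Fold: move[3]->L => UULLLL (positions: [(0, 0), (0, 1), (0, 2), (-1, 2), (-2, 2), (-3, 2), (-4, 2)])
Fold: move[5]->D => UULLLD (positions: [(0, 0), (0, 1), (0, 2), (-1, 2), (-2, 2), (-3, 2), (-3, 1)])
Fold: move[5]->U => UULLLU (positions: [(0, 0), (0, 1), (0, 2), (-1, 2), (-2, 2), (-3, 2), (-3, 3)])
Fold: move[3]->U => UULULU (positions: [(0, 0), (0, 1), (0, 2), (-1, 2), (-1, 3), (-2, 3), (-2, 4)])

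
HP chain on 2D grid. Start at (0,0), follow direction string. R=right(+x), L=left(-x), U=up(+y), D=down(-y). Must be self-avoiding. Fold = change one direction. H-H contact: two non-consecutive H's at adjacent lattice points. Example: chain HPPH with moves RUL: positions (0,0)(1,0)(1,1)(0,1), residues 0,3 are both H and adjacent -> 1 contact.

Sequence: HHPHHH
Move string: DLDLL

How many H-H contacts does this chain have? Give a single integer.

Positions: [(0, 0), (0, -1), (-1, -1), (-1, -2), (-2, -2), (-3, -2)]
No H-H contacts found.

Answer: 0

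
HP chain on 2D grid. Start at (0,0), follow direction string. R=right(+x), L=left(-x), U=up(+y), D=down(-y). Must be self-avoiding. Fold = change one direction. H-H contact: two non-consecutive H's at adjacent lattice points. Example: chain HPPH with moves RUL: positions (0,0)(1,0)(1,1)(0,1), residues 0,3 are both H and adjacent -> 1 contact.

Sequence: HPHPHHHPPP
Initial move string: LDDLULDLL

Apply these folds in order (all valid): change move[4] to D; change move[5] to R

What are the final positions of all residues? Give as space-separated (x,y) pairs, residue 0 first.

Initial moves: LDDLULDLL
Fold: move[4]->D => LDDLDLDLL (positions: [(0, 0), (-1, 0), (-1, -1), (-1, -2), (-2, -2), (-2, -3), (-3, -3), (-3, -4), (-4, -4), (-5, -4)])
Fold: move[5]->R => LDDLDRDLL (positions: [(0, 0), (-1, 0), (-1, -1), (-1, -2), (-2, -2), (-2, -3), (-1, -3), (-1, -4), (-2, -4), (-3, -4)])

Answer: (0,0) (-1,0) (-1,-1) (-1,-2) (-2,-2) (-2,-3) (-1,-3) (-1,-4) (-2,-4) (-3,-4)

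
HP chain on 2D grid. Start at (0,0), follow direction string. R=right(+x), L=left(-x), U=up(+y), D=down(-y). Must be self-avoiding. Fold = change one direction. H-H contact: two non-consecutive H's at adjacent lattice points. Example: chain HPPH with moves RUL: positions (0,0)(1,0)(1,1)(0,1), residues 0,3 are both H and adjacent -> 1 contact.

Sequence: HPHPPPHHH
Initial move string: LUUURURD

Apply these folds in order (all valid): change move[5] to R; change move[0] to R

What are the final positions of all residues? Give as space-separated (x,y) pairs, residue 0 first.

Answer: (0,0) (1,0) (1,1) (1,2) (1,3) (2,3) (3,3) (4,3) (4,2)

Derivation:
Initial moves: LUUURURD
Fold: move[5]->R => LUUURRRD (positions: [(0, 0), (-1, 0), (-1, 1), (-1, 2), (-1, 3), (0, 3), (1, 3), (2, 3), (2, 2)])
Fold: move[0]->R => RUUURRRD (positions: [(0, 0), (1, 0), (1, 1), (1, 2), (1, 3), (2, 3), (3, 3), (4, 3), (4, 2)])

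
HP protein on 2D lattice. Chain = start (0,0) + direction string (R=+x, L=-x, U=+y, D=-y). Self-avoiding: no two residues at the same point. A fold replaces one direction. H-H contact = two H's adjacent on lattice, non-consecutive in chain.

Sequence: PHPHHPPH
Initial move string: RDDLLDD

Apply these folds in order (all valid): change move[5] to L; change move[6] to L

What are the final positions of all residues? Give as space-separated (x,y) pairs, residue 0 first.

Answer: (0,0) (1,0) (1,-1) (1,-2) (0,-2) (-1,-2) (-2,-2) (-3,-2)

Derivation:
Initial moves: RDDLLDD
Fold: move[5]->L => RDDLLLD (positions: [(0, 0), (1, 0), (1, -1), (1, -2), (0, -2), (-1, -2), (-2, -2), (-2, -3)])
Fold: move[6]->L => RDDLLLL (positions: [(0, 0), (1, 0), (1, -1), (1, -2), (0, -2), (-1, -2), (-2, -2), (-3, -2)])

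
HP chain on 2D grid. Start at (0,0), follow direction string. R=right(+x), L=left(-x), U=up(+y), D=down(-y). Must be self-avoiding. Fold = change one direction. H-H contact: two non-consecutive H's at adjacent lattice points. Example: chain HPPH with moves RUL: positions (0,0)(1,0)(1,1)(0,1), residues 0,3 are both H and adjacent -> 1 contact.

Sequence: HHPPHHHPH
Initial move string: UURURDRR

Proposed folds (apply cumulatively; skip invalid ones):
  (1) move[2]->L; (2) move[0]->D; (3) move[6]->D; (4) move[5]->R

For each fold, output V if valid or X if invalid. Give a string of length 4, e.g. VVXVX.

Initial: UURURDRR -> [(0, 0), (0, 1), (0, 2), (1, 2), (1, 3), (2, 3), (2, 2), (3, 2), (4, 2)]
Fold 1: move[2]->L => UULURDRR INVALID (collision), skipped
Fold 2: move[0]->D => DURURDRR INVALID (collision), skipped
Fold 3: move[6]->D => UURURDDR VALID
Fold 4: move[5]->R => UURURRDR VALID

Answer: XXVV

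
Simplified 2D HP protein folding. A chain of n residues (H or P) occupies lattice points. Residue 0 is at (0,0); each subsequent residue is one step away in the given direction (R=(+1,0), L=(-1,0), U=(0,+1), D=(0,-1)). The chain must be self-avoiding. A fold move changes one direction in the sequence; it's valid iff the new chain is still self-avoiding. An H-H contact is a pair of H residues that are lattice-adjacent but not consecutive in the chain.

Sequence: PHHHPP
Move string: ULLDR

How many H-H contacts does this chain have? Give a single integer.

Positions: [(0, 0), (0, 1), (-1, 1), (-2, 1), (-2, 0), (-1, 0)]
No H-H contacts found.

Answer: 0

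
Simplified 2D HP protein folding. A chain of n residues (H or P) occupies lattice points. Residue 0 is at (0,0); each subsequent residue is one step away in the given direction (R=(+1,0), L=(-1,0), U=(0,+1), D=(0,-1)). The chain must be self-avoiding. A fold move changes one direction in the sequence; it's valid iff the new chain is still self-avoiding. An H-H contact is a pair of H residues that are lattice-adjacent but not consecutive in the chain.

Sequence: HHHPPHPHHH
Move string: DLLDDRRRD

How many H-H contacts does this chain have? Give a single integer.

Positions: [(0, 0), (0, -1), (-1, -1), (-2, -1), (-2, -2), (-2, -3), (-1, -3), (0, -3), (1, -3), (1, -4)]
No H-H contacts found.

Answer: 0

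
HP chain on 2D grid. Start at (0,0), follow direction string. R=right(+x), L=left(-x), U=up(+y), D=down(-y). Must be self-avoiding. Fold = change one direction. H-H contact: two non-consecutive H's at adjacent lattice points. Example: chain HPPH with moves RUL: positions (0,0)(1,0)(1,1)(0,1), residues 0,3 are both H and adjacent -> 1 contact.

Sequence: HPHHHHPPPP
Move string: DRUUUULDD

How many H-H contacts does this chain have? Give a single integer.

Answer: 1

Derivation:
Positions: [(0, 0), (0, -1), (1, -1), (1, 0), (1, 1), (1, 2), (1, 3), (0, 3), (0, 2), (0, 1)]
H-H contact: residue 0 @(0,0) - residue 3 @(1, 0)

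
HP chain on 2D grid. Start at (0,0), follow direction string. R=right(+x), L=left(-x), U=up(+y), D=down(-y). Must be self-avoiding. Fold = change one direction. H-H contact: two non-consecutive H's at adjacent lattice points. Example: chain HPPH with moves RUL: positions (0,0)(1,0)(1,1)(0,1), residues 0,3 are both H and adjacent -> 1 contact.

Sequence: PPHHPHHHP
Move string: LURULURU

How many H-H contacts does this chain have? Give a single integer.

Positions: [(0, 0), (-1, 0), (-1, 1), (0, 1), (0, 2), (-1, 2), (-1, 3), (0, 3), (0, 4)]
H-H contact: residue 2 @(-1,1) - residue 5 @(-1, 2)

Answer: 1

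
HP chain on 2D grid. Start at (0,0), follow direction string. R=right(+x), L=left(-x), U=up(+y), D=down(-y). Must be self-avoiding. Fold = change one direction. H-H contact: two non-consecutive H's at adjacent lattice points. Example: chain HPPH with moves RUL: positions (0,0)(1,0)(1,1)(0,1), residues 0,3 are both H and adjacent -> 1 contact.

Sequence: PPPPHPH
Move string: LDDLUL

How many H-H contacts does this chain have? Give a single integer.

Positions: [(0, 0), (-1, 0), (-1, -1), (-1, -2), (-2, -2), (-2, -1), (-3, -1)]
No H-H contacts found.

Answer: 0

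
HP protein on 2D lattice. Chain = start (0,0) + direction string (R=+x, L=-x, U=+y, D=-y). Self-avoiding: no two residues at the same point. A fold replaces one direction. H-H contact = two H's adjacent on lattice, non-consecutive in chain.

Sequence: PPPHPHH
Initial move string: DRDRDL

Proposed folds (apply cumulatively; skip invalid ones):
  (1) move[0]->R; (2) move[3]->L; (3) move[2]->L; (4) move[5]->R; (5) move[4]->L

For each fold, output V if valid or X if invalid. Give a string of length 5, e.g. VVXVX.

Answer: VVXVX

Derivation:
Initial: DRDRDL -> [(0, 0), (0, -1), (1, -1), (1, -2), (2, -2), (2, -3), (1, -3)]
Fold 1: move[0]->R => RRDRDL VALID
Fold 2: move[3]->L => RRDLDL VALID
Fold 3: move[2]->L => RRLLDL INVALID (collision), skipped
Fold 4: move[5]->R => RRDLDR VALID
Fold 5: move[4]->L => RRDLLR INVALID (collision), skipped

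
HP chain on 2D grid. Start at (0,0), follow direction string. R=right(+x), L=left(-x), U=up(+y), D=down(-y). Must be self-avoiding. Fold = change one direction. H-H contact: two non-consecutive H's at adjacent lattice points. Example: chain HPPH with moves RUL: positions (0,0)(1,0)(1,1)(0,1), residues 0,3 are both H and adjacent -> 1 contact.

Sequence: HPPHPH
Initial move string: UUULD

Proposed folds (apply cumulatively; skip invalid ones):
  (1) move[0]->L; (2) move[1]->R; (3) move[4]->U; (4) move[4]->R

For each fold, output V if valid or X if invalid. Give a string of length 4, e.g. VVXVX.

Answer: VXVX

Derivation:
Initial: UUULD -> [(0, 0), (0, 1), (0, 2), (0, 3), (-1, 3), (-1, 2)]
Fold 1: move[0]->L => LUULD VALID
Fold 2: move[1]->R => LRULD INVALID (collision), skipped
Fold 3: move[4]->U => LUULU VALID
Fold 4: move[4]->R => LUULR INVALID (collision), skipped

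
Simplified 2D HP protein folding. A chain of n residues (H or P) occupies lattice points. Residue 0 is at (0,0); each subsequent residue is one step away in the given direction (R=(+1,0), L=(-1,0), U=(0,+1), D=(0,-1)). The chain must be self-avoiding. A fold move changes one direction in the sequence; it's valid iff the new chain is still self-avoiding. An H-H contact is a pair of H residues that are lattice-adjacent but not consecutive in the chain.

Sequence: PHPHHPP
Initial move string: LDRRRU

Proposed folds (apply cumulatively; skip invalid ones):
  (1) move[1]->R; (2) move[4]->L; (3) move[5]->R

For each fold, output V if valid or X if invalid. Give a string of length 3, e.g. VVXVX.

Initial: LDRRRU -> [(0, 0), (-1, 0), (-1, -1), (0, -1), (1, -1), (2, -1), (2, 0)]
Fold 1: move[1]->R => LRRRRU INVALID (collision), skipped
Fold 2: move[4]->L => LDRRLU INVALID (collision), skipped
Fold 3: move[5]->R => LDRRRR VALID

Answer: XXV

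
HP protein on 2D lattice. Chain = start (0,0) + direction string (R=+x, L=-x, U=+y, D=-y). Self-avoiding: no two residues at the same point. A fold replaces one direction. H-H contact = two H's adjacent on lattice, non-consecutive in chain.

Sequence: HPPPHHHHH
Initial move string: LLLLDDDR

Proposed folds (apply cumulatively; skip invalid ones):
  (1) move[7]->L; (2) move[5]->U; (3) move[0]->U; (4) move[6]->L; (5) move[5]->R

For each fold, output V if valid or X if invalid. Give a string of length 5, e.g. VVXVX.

Initial: LLLLDDDR -> [(0, 0), (-1, 0), (-2, 0), (-3, 0), (-4, 0), (-4, -1), (-4, -2), (-4, -3), (-3, -3)]
Fold 1: move[7]->L => LLLLDDDL VALID
Fold 2: move[5]->U => LLLLDUDL INVALID (collision), skipped
Fold 3: move[0]->U => ULLLDDDL VALID
Fold 4: move[6]->L => ULLLDDLL VALID
Fold 5: move[5]->R => ULLLDRLL INVALID (collision), skipped

Answer: VXVVX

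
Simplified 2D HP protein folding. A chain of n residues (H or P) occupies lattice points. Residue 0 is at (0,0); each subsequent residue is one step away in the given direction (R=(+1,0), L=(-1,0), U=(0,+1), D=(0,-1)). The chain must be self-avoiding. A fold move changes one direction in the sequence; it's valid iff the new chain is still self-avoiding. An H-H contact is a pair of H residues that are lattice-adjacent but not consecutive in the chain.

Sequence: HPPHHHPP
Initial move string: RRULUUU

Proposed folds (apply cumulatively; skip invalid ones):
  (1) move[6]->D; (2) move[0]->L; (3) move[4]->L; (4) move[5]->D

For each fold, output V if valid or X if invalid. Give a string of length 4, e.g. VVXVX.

Answer: XXVX

Derivation:
Initial: RRULUUU -> [(0, 0), (1, 0), (2, 0), (2, 1), (1, 1), (1, 2), (1, 3), (1, 4)]
Fold 1: move[6]->D => RRULUUD INVALID (collision), skipped
Fold 2: move[0]->L => LRULUUU INVALID (collision), skipped
Fold 3: move[4]->L => RRULLUU VALID
Fold 4: move[5]->D => RRULLDU INVALID (collision), skipped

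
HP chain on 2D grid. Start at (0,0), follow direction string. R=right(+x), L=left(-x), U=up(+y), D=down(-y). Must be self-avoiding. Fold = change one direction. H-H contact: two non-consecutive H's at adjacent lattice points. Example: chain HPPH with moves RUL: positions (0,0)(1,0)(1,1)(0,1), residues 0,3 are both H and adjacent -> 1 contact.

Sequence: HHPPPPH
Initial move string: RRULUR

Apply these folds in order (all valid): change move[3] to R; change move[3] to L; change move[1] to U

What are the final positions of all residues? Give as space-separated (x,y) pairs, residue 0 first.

Initial moves: RRULUR
Fold: move[3]->R => RRURUR (positions: [(0, 0), (1, 0), (2, 0), (2, 1), (3, 1), (3, 2), (4, 2)])
Fold: move[3]->L => RRULUR (positions: [(0, 0), (1, 0), (2, 0), (2, 1), (1, 1), (1, 2), (2, 2)])
Fold: move[1]->U => RUULUR (positions: [(0, 0), (1, 0), (1, 1), (1, 2), (0, 2), (0, 3), (1, 3)])

Answer: (0,0) (1,0) (1,1) (1,2) (0,2) (0,3) (1,3)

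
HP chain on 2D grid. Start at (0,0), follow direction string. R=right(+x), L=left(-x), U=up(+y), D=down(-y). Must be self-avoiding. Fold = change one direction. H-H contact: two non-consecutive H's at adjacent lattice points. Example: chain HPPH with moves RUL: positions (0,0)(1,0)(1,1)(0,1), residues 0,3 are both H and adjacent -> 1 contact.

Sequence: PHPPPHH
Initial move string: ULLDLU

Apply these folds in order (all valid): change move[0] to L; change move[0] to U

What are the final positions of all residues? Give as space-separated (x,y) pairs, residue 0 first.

Answer: (0,0) (0,1) (-1,1) (-2,1) (-2,0) (-3,0) (-3,1)

Derivation:
Initial moves: ULLDLU
Fold: move[0]->L => LLLDLU (positions: [(0, 0), (-1, 0), (-2, 0), (-3, 0), (-3, -1), (-4, -1), (-4, 0)])
Fold: move[0]->U => ULLDLU (positions: [(0, 0), (0, 1), (-1, 1), (-2, 1), (-2, 0), (-3, 0), (-3, 1)])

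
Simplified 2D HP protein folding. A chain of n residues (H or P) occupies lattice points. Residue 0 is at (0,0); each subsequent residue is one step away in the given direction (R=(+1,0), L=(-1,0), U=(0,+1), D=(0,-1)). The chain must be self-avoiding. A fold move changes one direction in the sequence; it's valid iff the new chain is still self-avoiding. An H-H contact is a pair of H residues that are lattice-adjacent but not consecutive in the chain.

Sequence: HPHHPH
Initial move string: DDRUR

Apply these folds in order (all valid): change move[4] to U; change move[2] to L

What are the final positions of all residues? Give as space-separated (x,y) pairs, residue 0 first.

Answer: (0,0) (0,-1) (0,-2) (-1,-2) (-1,-1) (-1,0)

Derivation:
Initial moves: DDRUR
Fold: move[4]->U => DDRUU (positions: [(0, 0), (0, -1), (0, -2), (1, -2), (1, -1), (1, 0)])
Fold: move[2]->L => DDLUU (positions: [(0, 0), (0, -1), (0, -2), (-1, -2), (-1, -1), (-1, 0)])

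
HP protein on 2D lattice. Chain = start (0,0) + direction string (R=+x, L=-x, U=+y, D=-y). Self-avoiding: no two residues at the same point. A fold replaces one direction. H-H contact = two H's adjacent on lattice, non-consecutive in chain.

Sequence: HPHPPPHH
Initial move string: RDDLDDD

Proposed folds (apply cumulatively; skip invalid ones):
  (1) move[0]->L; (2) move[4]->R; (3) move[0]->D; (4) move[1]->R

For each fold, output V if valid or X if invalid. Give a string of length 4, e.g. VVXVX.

Answer: VXVV

Derivation:
Initial: RDDLDDD -> [(0, 0), (1, 0), (1, -1), (1, -2), (0, -2), (0, -3), (0, -4), (0, -5)]
Fold 1: move[0]->L => LDDLDDD VALID
Fold 2: move[4]->R => LDDLRDD INVALID (collision), skipped
Fold 3: move[0]->D => DDDLDDD VALID
Fold 4: move[1]->R => DRDLDDD VALID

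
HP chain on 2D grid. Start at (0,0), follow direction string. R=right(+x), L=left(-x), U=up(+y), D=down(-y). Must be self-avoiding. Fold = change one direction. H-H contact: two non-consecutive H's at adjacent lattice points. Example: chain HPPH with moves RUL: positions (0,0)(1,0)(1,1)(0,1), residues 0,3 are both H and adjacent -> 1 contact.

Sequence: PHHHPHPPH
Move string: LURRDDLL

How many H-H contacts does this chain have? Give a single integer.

Positions: [(0, 0), (-1, 0), (-1, 1), (0, 1), (1, 1), (1, 0), (1, -1), (0, -1), (-1, -1)]
H-H contact: residue 1 @(-1,0) - residue 8 @(-1, -1)

Answer: 1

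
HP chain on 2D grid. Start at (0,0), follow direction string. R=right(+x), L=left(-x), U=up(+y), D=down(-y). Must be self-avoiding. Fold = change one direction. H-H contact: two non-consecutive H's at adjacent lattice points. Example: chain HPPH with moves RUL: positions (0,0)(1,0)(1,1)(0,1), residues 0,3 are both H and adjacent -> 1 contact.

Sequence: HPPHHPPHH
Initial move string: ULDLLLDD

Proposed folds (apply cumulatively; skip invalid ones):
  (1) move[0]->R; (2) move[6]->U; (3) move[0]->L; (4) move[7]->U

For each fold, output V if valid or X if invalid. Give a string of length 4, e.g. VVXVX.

Answer: XXVX

Derivation:
Initial: ULDLLLDD -> [(0, 0), (0, 1), (-1, 1), (-1, 0), (-2, 0), (-3, 0), (-4, 0), (-4, -1), (-4, -2)]
Fold 1: move[0]->R => RLDLLLDD INVALID (collision), skipped
Fold 2: move[6]->U => ULDLLLUD INVALID (collision), skipped
Fold 3: move[0]->L => LLDLLLDD VALID
Fold 4: move[7]->U => LLDLLLDU INVALID (collision), skipped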